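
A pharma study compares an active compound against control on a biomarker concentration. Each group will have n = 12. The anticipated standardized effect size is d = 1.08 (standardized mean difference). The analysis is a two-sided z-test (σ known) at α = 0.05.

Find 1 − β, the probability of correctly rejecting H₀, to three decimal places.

Noncentrality parameter: δ = d·√(n/2) = 1.08 × √(12/2) = 2.6454
Critical value for a two-sided test at α = 0.05: z_{α/2} = 1.960.
Power = Φ(δ − 1.960) + Φ(−δ − 1.960) = Φ(0.685) + Φ(-4.605) = 0.7535 + 0.0000 = 0.7535.

Power ≈ 0.753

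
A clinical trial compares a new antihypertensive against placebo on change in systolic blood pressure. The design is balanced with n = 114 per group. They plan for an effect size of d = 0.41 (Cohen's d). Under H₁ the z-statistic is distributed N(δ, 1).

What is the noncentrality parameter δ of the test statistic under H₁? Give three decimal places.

The noncentrality parameter scales effect size by the design's sample-size factor: δ = d·√(n/2) = 0.41 × √(114/2) = 3.0954

δ ≈ 3.095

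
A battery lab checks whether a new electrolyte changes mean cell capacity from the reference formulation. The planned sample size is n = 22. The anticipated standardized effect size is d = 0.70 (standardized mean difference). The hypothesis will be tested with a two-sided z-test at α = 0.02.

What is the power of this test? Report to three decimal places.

Noncentrality parameter: δ = d·√n = 0.70 × √22 = 3.2833
Two-sided α = 0.02 → critical value z_{0.01} = 2.326.
Power = Φ(δ − 2.326) + Φ(−δ − 2.326) = Φ(0.957) + Φ(-5.610) = 0.8307 + 0.0000 = 0.8307.

Power ≈ 0.831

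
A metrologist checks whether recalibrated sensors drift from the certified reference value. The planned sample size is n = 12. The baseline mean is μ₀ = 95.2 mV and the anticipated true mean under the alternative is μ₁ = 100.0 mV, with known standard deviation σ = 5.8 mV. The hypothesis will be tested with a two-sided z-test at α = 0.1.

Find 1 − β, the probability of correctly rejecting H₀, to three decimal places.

Power ≈ 0.889

Standardized effect: d = |μ₁ − μ₀| / σ = |100.0 − 95.2| / 5.8 = 0.8276
Noncentrality parameter: δ = d·√n = 0.8276 × √12 = 2.8668
Two-sided α = 0.1 → critical value z_{0.05} = 1.645.
Power = Φ(δ − 1.645) + Φ(−δ − 1.645) = Φ(1.222) + Φ(-4.512) = 0.8891 + 0.0000 = 0.8891.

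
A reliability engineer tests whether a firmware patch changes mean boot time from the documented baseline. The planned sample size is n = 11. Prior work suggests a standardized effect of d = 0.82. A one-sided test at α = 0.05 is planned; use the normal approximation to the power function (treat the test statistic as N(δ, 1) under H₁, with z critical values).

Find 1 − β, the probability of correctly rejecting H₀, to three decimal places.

Noncentrality parameter: δ = d·√n = 0.82 × √11 = 2.7196
Critical value for a one-sided test at α = 0.05: z_α = 1.645.
Power = Φ(δ − 1.645) = Φ(1.075) = 0.8588.

Power ≈ 0.859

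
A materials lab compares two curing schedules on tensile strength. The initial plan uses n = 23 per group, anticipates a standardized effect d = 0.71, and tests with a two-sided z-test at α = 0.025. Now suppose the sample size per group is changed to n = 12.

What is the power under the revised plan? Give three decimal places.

Power ≈ 0.308

With n = 12 per group: δ = d·√(n/2) = 0.71 × √(12/2) = 1.7391. Critical value z_{0.0125} = 2.241.
Revised power = Φ(δ − 2.241) + Φ(−δ − 2.241) = Φ(-0.502) + Φ(-3.981) = 0.3077 + 0.0000 = 0.3078.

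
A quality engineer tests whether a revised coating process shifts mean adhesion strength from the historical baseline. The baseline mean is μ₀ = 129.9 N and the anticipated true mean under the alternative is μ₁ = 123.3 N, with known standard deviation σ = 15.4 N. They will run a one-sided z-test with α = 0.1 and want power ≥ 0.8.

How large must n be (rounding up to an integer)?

n = 25

Standardized effect: d = |μ₁ − μ₀| / σ = |123.3 − 129.9| / 15.4 = 0.4286
Set Φ(δ − 1.282) = 0.8; then δ − 1.282 = Φ⁻¹(0.8) = 0.842, giving δ = 2.123.
δ = d·√n ⇒ n = (δ/d)² = (2.123 / 0.4286)² = 24.54.
Rounding up, n = 25.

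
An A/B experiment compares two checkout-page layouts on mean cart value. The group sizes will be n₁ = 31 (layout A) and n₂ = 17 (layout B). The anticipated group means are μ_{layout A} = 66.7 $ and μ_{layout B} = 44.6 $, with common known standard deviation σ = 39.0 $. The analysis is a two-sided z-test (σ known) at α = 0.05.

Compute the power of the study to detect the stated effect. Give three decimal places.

Standardized effect: d = |μ_{layout A} − μ_{layout B}| / σ = |66.7 − 44.6| / 39.0 = 0.5667
Noncentrality parameter: δ = d / √(1/n₁ + 1/n₂) = 0.5667 / √(1/31 + 1/17) = 1.8776
Critical value for a two-sided test at α = 0.05: z_{α/2} = 1.960.
Power = Φ(δ − 1.960) + Φ(−δ − 1.960) = Φ(-0.082) + Φ(-3.838) = 0.4672 + 0.0001 = 0.4673.

Power ≈ 0.467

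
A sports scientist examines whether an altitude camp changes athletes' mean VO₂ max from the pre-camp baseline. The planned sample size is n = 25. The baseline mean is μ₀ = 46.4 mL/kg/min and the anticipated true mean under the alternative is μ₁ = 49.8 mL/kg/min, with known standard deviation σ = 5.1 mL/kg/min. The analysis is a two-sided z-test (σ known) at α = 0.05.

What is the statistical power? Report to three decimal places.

Power ≈ 0.915

Standardized effect: d = |μ₁ − μ₀| / σ = |49.8 − 46.4| / 5.1 = 0.6667
Noncentrality parameter: δ = d·√n = 0.6667 × √25 = 3.3333
Two-sided α = 0.05 → critical value z_{0.025} = 1.960.
Power = Φ(δ − 1.960) + Φ(−δ − 1.960) = Φ(1.373) + Φ(-5.293) = 0.9152 + 0.0000 = 0.9152.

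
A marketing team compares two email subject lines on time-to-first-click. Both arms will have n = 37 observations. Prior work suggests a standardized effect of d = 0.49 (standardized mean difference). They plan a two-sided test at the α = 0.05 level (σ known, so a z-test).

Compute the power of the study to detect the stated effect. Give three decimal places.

Power ≈ 0.559

Noncentrality parameter: δ = d·√(n/2) = 0.49 × √(37/2) = 2.1076
Two-sided α = 0.05 → critical value z_{0.025} = 1.960.
Power = Φ(δ − 1.960) + Φ(−δ − 1.960) = Φ(0.148) + Φ(-4.068) = 0.5587 + 0.0000 = 0.5587.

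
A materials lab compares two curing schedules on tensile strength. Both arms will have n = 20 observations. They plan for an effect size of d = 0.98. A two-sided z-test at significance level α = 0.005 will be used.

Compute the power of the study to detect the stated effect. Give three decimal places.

Noncentrality parameter: δ = d·√(n/2) = 0.98 × √(20/2) = 3.0990
Two-sided α = 0.005 → critical value z_{0.0025} = 2.807.
Power = Φ(δ − 2.807) + Φ(−δ − 2.807) = Φ(0.292) + Φ(-5.906) = 0.6149 + 0.0000 = 0.6149.

Power ≈ 0.615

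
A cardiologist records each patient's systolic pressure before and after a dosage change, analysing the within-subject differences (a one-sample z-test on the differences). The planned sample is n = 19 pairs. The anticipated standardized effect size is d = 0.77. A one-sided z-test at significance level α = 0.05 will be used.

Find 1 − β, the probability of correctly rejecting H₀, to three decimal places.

Noncentrality parameter: δ = d·√n = 0.77 × √19 = 3.3564
Critical value for a one-sided test at α = 0.05: z_α = 1.645.
Power = P(Z > 1.645 − δ) = Φ(1.711) = 0.9565.

Power ≈ 0.957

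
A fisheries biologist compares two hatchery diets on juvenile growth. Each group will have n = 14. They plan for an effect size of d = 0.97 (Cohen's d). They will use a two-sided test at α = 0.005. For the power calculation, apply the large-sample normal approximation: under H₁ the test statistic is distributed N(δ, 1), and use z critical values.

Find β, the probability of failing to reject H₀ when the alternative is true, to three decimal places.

Noncentrality parameter: δ = d·√(n/2) = 0.97 × √(14/2) = 2.5664
Two-sided α = 0.005 → critical value z_{0.0025} = 2.807.
Power = Φ(δ − 2.807) + Φ(−δ − 2.807) = Φ(-0.241) + Φ(-5.373) = 0.4049 + 0.0000 = 0.4049.
Type II error: β = 1 − power = 1 − 0.4049 = 0.5951.

β ≈ 0.595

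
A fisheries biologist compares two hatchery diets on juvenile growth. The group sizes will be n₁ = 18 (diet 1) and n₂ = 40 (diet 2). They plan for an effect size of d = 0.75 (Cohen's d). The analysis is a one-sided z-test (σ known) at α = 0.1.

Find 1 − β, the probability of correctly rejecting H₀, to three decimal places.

Power ≈ 0.913

Noncentrality parameter: δ = d / √(1/n₁ + 1/n₂) = 0.75 / √(1/18 + 1/40) = 2.6425
Critical value for a one-sided test at α = 0.1: z_α = 1.282.
Power = P(Z > 1.282 − δ) = Φ(1.361) = 0.9132.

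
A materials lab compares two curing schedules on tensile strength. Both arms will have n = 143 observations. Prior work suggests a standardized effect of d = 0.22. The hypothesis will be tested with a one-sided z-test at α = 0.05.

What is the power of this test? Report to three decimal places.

Power ≈ 0.585

Noncentrality parameter: δ = d·√(n/2) = 0.22 × √(143/2) = 1.8603
Critical value for a one-sided test at α = 0.05: z_α = 1.645.
Power = P(Z > 1.645 − δ) = Φ(0.215) = 0.5853.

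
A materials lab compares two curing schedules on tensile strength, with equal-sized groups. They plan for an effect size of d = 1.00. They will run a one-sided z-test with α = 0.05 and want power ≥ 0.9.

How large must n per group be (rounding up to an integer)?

Set Φ(δ − 1.645) = 0.9; then δ − 1.645 = Φ⁻¹(0.9) = 1.282, giving δ = 2.926.
δ = d·√(n/2) ⇒ n = 2(δ/d)² = 2 × (2.926 / 1.00)² = 17.13.
Rounding up, n = 18 per group.

n = 18 per group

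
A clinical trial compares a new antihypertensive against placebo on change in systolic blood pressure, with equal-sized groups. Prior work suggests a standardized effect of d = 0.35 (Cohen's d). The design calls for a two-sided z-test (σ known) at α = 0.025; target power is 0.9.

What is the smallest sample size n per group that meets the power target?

n = 203 per group

Set Φ(δ − 2.241) = 0.9; then δ − 2.241 = Φ⁻¹(0.9) = 1.282, giving δ = 3.523.
(Ignoring the negligible lower-tail rejection probability gives the usual closed-form inversion.)
δ = d·√(n/2) ⇒ n = 2(δ/d)² = 2 × (3.523 / 0.35)² = 202.63.
Rounding up, n = 203 per group.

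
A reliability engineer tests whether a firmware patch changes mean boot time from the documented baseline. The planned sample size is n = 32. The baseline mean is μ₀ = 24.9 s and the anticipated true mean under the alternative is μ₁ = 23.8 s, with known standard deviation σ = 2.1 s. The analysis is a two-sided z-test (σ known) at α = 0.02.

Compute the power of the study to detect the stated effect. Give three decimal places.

Standardized effect: d = |μ₁ − μ₀| / σ = |23.8 − 24.9| / 2.1 = 0.5238
Noncentrality parameter: δ = d·√n = 0.5238 × √32 = 2.9631
Critical value for a two-sided test at α = 0.02: z_{α/2} = 2.326.
Power = Φ(δ − 2.326) + Φ(−δ − 2.326) = Φ(0.637) + Φ(-5.289) = 0.7379 + 0.0000 = 0.7379.

Power ≈ 0.738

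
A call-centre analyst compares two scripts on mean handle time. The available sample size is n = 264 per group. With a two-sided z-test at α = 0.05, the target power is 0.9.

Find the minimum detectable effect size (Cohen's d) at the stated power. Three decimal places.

d ≈ 0.282

Need Φ(δ − 1.960) = 0.9, so δ = 1.960 + 1.282 = 3.242.
(The second rejection-region term Φ(−δ − z_{α/2}) is negligible and dropped.)
δ = d·√(n/2) ⇒ d = δ/√(n/2) = 3.242/√(264/2) = 0.2821.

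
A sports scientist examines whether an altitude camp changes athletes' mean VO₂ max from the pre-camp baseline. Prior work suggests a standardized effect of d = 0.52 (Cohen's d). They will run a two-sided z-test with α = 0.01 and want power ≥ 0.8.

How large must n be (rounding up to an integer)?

Set Φ(δ − 2.576) = 0.8; then δ − 2.576 = Φ⁻¹(0.8) = 0.842, giving δ = 3.417.
(The Φ(−δ − z_{α/2}) term is vanishingly small for δ > 0 and is dropped in the standard sample-size formula.)
δ = d·√n ⇒ n = (δ/d)² = (3.417 / 0.52)² = 43.19.
Round up to the next whole unit.

n = 44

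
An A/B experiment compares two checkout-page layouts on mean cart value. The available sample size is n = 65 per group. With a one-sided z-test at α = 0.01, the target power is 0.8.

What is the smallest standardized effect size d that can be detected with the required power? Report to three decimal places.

d ≈ 0.556

Need Φ(δ − 2.326) = 0.8, so δ = 2.326 + 0.842 = 3.168.
δ = d·√(n/2) ⇒ d = δ/√(n/2) = 3.168/√(65/2) = 0.5557.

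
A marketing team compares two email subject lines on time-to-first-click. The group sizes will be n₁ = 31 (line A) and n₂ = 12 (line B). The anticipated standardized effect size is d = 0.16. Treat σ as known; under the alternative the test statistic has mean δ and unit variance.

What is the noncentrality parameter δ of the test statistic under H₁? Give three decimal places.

The noncentrality parameter scales effect size by the design's sample-size factor: δ = d / √(1/n₁ + 1/n₂) = 0.16 / √(1/31 + 1/12) = 0.4706

δ ≈ 0.471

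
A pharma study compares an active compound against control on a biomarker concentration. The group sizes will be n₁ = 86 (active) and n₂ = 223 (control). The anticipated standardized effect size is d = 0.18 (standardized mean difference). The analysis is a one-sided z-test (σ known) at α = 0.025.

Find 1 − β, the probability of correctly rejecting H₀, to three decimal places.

Noncentrality parameter: δ = d / √(1/n₁ + 1/n₂) = 0.18 / √(1/86 + 1/223) = 1.4181
Critical value for a one-sided test at α = 0.025: z_α = 1.960.
Power = P(Z > 1.960 − δ) = Φ(-0.542) = 0.2939.

Power ≈ 0.294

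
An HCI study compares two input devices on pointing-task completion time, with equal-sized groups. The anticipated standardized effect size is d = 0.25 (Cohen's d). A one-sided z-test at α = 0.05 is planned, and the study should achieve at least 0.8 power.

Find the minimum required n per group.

n = 198 per group

For power 0.8 need Φ(δ − z_{0.05}) = 0.8, so δ = z_{0.05} + z_{0.20} = 1.645 + 0.842 = 2.486.
δ = d·√(n/2) ⇒ n = 2(δ/d)² = 2 × (2.486 / 0.25)² = 197.84.
Rounding up, n = 198 per group.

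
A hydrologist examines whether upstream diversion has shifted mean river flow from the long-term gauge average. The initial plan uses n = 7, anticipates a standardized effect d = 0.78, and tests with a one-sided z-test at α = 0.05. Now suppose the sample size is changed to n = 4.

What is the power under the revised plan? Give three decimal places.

With n = 4: δ = d·√n = 0.78 × √4 = 1.5600. Critical value z_{0.05} = 1.645.
Revised power = P(Z > 1.645 − δ) = Φ(-0.085) = 0.4662.

Power ≈ 0.466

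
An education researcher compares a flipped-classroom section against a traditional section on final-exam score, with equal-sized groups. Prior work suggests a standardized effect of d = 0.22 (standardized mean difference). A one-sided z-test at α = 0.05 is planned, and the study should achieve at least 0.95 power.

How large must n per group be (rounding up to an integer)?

n = 448 per group

Set Φ(δ − 1.645) = 0.95; then δ − 1.645 = Φ⁻¹(0.95) = 1.645, giving δ = 3.290.
δ = d·√(n/2) ⇒ n = 2(δ/d)² = 2 × (3.290 / 0.22)² = 447.20.
Round up to the next whole unit.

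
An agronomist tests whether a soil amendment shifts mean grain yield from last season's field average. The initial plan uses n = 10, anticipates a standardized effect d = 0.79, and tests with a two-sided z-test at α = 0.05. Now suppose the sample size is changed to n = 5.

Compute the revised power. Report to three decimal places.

With n = 5: δ = d·√n = 0.79 × √5 = 1.7665. Critical value z_{0.025} = 1.960.
Revised power = Φ(δ − 1.960) + Φ(−δ − 1.960) = Φ(-0.193) + Φ(-3.726) = 0.4233 + 0.0001 = 0.4234.

Power ≈ 0.423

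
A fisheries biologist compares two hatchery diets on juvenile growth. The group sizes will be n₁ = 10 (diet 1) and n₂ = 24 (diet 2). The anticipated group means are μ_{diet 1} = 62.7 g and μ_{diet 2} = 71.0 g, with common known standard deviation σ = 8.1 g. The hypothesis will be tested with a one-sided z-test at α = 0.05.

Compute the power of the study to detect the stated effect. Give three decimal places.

Power ≈ 0.859

Standardized effect: d = |μ_{diet 1} − μ_{diet 2}| / σ = |62.7 − 71.0| / 8.1 = 1.0247
Noncentrality parameter: δ = d / √(1/n₁ + 1/n₂) = 1.0247 / √(1/10 + 1/24) = 2.7224
Critical value for a one-sided test at α = 0.05: z_α = 1.645.
Power = P(Z > 1.645 − δ) = Φ(1.078) = 0.8594.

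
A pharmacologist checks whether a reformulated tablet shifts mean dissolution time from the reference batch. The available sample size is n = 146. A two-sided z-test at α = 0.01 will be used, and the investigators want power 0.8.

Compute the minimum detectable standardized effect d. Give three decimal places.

Required noncentrality: δ = z_{0.005} + z_{0.20} = 2.576 + 0.842 = 3.417.
(The second rejection-region term Φ(−δ − z_{α/2}) is negligible and dropped.)
δ = d·√n ⇒ d = δ/√n = 3.417/√146 = 0.2828.

d ≈ 0.283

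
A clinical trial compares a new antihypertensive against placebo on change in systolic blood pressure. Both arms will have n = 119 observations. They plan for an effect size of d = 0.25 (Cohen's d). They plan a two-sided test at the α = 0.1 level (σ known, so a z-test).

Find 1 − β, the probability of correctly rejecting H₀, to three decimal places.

Power ≈ 0.612

Noncentrality parameter: δ = d·√(n/2) = 0.25 × √(119/2) = 1.9284
Critical value for a two-sided test at α = 0.1: z_{α/2} = 1.645.
Power = Φ(δ − 1.645) + Φ(−δ − 1.645) = Φ(0.284) + Φ(-3.573) = 0.6116 + 0.0002 = 0.6118.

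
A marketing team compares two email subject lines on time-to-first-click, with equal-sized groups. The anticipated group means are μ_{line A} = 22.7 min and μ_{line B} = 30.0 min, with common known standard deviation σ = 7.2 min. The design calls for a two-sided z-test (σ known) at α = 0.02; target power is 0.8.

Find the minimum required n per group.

Standardized effect: d = |μ_{line A} − μ_{line B}| / σ = |22.7 − 30.0| / 7.2 = 1.0139
For power 0.8 need Φ(δ − z_{0.01}) = 0.8, so δ = z_{0.01} + z_{0.20} = 2.326 + 0.842 = 3.168.
(The Φ(−δ − z_{α/2}) term is vanishingly small for δ > 0 and is dropped in the standard sample-size formula.)
δ = d·√(n/2) ⇒ n = 2(δ/d)² = 2 × (3.168 / 1.0139)² = 19.53.
Rounding up, n = 20 per group.

n = 20 per group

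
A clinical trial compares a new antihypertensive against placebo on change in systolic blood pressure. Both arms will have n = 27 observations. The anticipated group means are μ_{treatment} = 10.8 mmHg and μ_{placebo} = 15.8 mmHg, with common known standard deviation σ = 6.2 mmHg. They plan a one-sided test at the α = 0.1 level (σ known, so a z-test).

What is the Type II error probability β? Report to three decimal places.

β ≈ 0.046

Standardized effect: d = |μ_{treatment} − μ_{placebo}| / σ = |10.8 − 15.8| / 6.2 = 0.8065
Noncentrality parameter: δ = d·√(n/2) = 0.8065 × √(27/2) = 2.9631
Critical value for a one-sided test at α = 0.1: z_α = 1.282.
Power = P(Z > 1.282 − δ) = Φ(1.682) = 0.9537.
Type II error: β = 1 − power = 1 − 0.9537 = 0.0463.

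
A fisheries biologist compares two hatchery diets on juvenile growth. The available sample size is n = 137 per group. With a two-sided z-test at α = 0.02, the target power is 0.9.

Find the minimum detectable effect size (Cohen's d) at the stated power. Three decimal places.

d ≈ 0.436

Required noncentrality: δ = z_{0.01} + z_{0.10} = 2.326 + 1.282 = 3.608.
(The second rejection-region term Φ(−δ − z_{α/2}) is negligible and dropped.)
δ = d·√(n/2) ⇒ d = δ/√(n/2) = 3.608/√(137/2) = 0.4359.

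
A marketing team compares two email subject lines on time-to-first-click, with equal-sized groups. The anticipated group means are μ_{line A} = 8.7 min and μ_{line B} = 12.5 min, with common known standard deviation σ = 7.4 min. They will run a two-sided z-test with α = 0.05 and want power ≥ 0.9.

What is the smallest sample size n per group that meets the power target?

n = 80 per group

Standardized effect: d = |μ_{line A} − μ_{line B}| / σ = |8.7 − 12.5| / 7.4 = 0.5135
Set Φ(δ − 1.960) = 0.9; then δ − 1.960 = Φ⁻¹(0.9) = 1.282, giving δ = 3.242.
(For δ > 0 the lower-tail rejection region contributes negligibly to power, so the one-term inversion is standard.)
δ = d·√(n/2) ⇒ n = 2(δ/d)² = 2 × (3.242 / 0.5135)² = 79.69.
Round up to the next whole unit.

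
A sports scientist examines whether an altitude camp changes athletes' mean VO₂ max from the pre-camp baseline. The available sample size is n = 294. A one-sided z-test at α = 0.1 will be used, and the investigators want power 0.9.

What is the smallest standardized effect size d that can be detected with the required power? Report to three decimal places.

d ≈ 0.149

Need Φ(δ − 1.282) = 0.9, so δ = 1.282 + 1.282 = 2.563.
δ = d·√n ⇒ d = δ/√n = 2.563/√294 = 0.1495.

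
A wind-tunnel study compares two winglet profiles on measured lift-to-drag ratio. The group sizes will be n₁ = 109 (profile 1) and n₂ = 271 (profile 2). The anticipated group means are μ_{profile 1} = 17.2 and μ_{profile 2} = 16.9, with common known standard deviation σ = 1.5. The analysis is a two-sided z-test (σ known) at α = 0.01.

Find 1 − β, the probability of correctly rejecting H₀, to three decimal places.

Standardized effect: d = |μ_{profile 1} − μ_{profile 2}| / σ = |17.2 − 16.9| / 1.5 = 0.2000
Noncentrality parameter: δ = d / √(1/n₁ + 1/n₂) = 0.2000 / √(1/109 + 1/271) = 1.7633
Critical value for a two-sided test at α = 0.01: z_{α/2} = 2.576.
Power = Φ(δ − 2.576) + Φ(−δ − 2.576) = Φ(-0.812) + Φ(-4.339) = 0.2083 + 0.0000 = 0.2083.

Power ≈ 0.208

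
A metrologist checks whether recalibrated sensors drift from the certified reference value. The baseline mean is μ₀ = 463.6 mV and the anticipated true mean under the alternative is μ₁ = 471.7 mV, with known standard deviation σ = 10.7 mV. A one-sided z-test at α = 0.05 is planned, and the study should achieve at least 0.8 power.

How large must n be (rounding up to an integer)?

n = 11

Standardized effect: d = |μ₁ − μ₀| / σ = |471.7 − 463.6| / 10.7 = 0.7570
For power 0.8 need Φ(δ − z_{0.05}) = 0.8, so δ = z_{0.05} + z_{0.20} = 1.645 + 0.842 = 2.486.
δ = d·√n ⇒ n = (δ/d)² = (2.486 / 0.7570)² = 10.79.
Round up to the next whole unit.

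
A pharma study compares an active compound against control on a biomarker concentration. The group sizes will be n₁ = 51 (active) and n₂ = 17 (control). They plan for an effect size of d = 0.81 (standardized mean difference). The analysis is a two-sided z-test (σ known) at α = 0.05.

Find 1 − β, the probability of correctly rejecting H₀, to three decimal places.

Noncentrality parameter: δ = d / √(1/n₁ + 1/n₂) = 0.81 / √(1/51 + 1/17) = 2.8923
Critical value for a two-sided test at α = 0.05: z_{α/2} = 1.960.
Power = Φ(δ − 1.960) + Φ(−δ − 1.960) = Φ(0.932) + Φ(-4.852) = 0.8244 + 0.0000 = 0.8244.

Power ≈ 0.824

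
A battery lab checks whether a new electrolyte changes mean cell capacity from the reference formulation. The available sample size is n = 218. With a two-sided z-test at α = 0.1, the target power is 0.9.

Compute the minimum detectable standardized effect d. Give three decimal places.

d ≈ 0.198

Need Φ(δ − 1.645) = 0.9, so δ = 1.645 + 1.282 = 2.926.
(The second rejection-region term Φ(−δ − z_{α/2}) is negligible and dropped.)
δ = d·√n ⇒ d = δ/√n = 2.926/√218 = 0.1982.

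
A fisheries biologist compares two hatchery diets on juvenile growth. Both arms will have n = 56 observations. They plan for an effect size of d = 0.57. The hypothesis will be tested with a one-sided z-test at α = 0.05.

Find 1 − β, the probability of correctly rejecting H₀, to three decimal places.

Power ≈ 0.915

Noncentrality parameter: δ = d·√(n/2) = 0.57 × √(56/2) = 3.0162
One-sided α = 0.05 → critical value z_{0.05} = 1.645.
Power = P(Z > 1.645 − δ) = Φ(1.371) = 0.9149.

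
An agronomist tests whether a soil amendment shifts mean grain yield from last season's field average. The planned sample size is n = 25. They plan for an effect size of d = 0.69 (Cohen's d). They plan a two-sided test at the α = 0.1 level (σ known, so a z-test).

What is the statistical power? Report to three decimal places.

Power ≈ 0.964

Noncentrality parameter: δ = d·√n = 0.69 × √25 = 3.4500
Two-sided α = 0.1 → critical value z_{0.05} = 1.645.
Power = Φ(δ − 1.645) + Φ(−δ − 1.645) = Φ(1.805) + Φ(-5.095) = 0.9645 + 0.0000 = 0.9645.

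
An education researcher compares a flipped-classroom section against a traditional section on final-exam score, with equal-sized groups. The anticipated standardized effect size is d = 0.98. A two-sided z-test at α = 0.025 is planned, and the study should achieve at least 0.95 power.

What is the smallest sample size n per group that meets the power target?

For power 0.95 need Φ(δ − z_{0.0125}) = 0.95, so δ = z_{0.0125} + z_{0.05} = 2.241 + 1.645 = 3.886.
(Ignoring the negligible lower-tail rejection probability gives the usual closed-form inversion.)
δ = d·√(n/2) ⇒ n = 2(δ/d)² = 2 × (3.886 / 0.98)² = 31.45.
Rounding up, n = 32 per group.

n = 32 per group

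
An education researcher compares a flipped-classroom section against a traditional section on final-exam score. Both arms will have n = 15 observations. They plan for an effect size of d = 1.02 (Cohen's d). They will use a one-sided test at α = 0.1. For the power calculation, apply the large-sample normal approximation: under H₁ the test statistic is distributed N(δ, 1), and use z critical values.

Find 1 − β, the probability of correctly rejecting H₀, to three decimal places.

Power ≈ 0.935

Noncentrality parameter: δ = d·√(n/2) = 1.02 × √(15/2) = 2.7934
Critical value for a one-sided test at α = 0.1: z_α = 1.282.
Power = Φ(δ − 1.282) = Φ(1.512) = 0.9347.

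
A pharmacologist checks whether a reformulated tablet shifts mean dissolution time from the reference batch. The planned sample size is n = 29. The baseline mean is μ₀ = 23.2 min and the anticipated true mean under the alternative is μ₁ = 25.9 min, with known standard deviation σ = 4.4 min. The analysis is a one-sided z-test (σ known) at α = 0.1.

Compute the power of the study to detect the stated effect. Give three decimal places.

Standardized effect: d = |μ₁ − μ₀| / σ = |25.9 − 23.2| / 4.4 = 0.6136
Noncentrality parameter: δ = d·√n = 0.6136 × √29 = 3.3045
Critical value for a one-sided test at α = 0.1: z_α = 1.282.
Power = P(Z > 1.282 − δ) = Φ(2.023) = 0.9785.

Power ≈ 0.978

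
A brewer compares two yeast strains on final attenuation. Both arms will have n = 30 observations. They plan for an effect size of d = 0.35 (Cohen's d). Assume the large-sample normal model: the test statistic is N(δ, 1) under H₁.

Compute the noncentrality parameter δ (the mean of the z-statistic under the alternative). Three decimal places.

δ ≈ 1.356

The noncentrality parameter scales effect size by the design's sample-size factor: δ = d·√(n/2) = 0.35 × √(30/2) = 1.3555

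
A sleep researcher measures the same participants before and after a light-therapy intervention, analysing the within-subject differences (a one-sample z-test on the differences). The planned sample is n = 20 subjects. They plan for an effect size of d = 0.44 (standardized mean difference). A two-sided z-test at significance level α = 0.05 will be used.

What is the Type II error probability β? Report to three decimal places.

β ≈ 0.497

Noncentrality parameter: δ = d·√n = 0.44 × √20 = 1.9677
Critical value for a two-sided test at α = 0.05: z_{α/2} = 1.960.
Power = Φ(δ − 1.960) + Φ(−δ − 1.960) = Φ(0.008) + Φ(-3.928) = 0.5031 + 0.0000 = 0.5031.
Type II error: β = 1 − power = 1 − 0.5031 = 0.4969.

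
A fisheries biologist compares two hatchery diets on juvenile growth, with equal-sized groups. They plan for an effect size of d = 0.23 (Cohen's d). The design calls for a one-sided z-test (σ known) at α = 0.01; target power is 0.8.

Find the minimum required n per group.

n = 380 per group

Set Φ(δ − 2.326) = 0.8; then δ − 2.326 = Φ⁻¹(0.8) = 0.842, giving δ = 3.168.
δ = d·√(n/2) ⇒ n = 2(δ/d)² = 2 × (3.168 / 0.23)² = 379.43.
Round up to the next whole unit.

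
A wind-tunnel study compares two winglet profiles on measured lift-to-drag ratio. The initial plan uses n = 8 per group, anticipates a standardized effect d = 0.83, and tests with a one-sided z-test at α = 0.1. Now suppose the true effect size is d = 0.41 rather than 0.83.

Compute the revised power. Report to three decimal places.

With d = 0.41: δ = d·√(n/2) = 0.41 × √(8/2) = 0.8200. Critical value z_{0.1} = 1.282.
Revised power = P(Z > 1.282 − δ) = Φ(-0.462) = 0.3222.

Power ≈ 0.322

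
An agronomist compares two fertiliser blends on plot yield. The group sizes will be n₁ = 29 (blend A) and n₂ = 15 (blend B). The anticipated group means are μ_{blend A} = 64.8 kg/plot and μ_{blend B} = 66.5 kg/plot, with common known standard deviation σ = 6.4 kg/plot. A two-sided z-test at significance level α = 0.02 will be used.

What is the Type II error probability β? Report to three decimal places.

β ≈ 0.931

Standardized effect: d = |μ_{blend A} − μ_{blend B}| / σ = |64.8 − 66.5| / 6.4 = 0.2656
Noncentrality parameter: δ = d / √(1/n₁ + 1/n₂) = 0.2656 / √(1/29 + 1/15) = 0.8352
Two-sided α = 0.02 → critical value z_{0.01} = 2.326.
Power = Φ(δ − 2.326) + Φ(−δ − 2.326) = Φ(-1.491) + Φ(-3.162) = 0.0680 + 0.0008 = 0.0687.
Type II error: β = 1 − power = 1 − 0.0687 = 0.9313.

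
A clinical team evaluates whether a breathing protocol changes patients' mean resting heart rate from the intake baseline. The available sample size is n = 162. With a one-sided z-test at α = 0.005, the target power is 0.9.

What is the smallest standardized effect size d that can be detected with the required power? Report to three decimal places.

d ≈ 0.303

Required noncentrality: δ = z_{0.005} + z_{0.10} = 2.576 + 1.282 = 3.857.
δ = d·√n ⇒ d = δ/√n = 3.857/√162 = 0.3031.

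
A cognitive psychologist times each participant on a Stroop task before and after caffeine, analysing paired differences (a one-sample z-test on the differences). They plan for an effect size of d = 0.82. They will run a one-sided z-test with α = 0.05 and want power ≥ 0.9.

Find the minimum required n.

n = 13

For power 0.9 need Φ(δ − z_{0.05}) = 0.9, so δ = z_{0.05} + z_{0.10} = 1.645 + 1.282 = 2.926.
δ = d·√n ⇒ n = (δ/d)² = (2.926 / 0.82)² = 12.74.
Round up to the next whole unit.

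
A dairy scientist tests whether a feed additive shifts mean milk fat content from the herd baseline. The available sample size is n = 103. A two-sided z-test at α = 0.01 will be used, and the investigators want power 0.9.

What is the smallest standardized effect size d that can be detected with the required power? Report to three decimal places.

Required noncentrality: δ = z_{0.005} + z_{0.10} = 2.576 + 1.282 = 3.857.
(The second rejection-region term Φ(−δ − z_{α/2}) is negligible and dropped.)
δ = d·√n ⇒ d = δ/√n = 3.857/√103 = 0.3801.

d ≈ 0.380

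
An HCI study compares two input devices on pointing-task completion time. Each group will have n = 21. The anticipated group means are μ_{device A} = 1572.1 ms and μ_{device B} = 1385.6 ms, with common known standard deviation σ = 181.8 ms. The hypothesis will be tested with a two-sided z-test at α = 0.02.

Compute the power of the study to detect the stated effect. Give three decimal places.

Power ≈ 0.841

Standardized effect: d = |μ_{device A} − μ_{device B}| / σ = |1572.1 − 1385.6| / 181.8 = 1.0259
Noncentrality parameter: δ = d·√(n/2) = 1.0259 × √(21/2) = 3.3241
Two-sided α = 0.02 → critical value z_{0.01} = 2.326.
Power = Φ(δ − 2.326) + Φ(−δ − 2.326) = Φ(0.998) + Φ(-5.650) = 0.8408 + 0.0000 = 0.8408.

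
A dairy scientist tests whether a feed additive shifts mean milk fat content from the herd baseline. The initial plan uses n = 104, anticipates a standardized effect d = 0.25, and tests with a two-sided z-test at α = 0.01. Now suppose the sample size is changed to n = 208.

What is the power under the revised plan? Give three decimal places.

With n = 208: δ = d·√n = 0.25 × √208 = 3.6056. Critical value z_{0.005} = 2.576.
Revised power = Φ(δ − 2.576) + Φ(−δ − 2.576) = Φ(1.030) + Φ(-6.181) = 0.8484 + 0.0000 = 0.8484.

Power ≈ 0.848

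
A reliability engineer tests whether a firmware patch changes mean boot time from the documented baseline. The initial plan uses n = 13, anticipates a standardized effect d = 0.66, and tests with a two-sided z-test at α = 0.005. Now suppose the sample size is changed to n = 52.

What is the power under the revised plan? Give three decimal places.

With n = 52: δ = d·√n = 0.66 × √52 = 4.7593. Critical value z_{0.0025} = 2.807.
Revised power = Φ(δ − 2.807) + Φ(−δ − 2.807) = Φ(1.952) + Φ(-7.566) = 0.9745 + 0.0000 = 0.9745.

Power ≈ 0.975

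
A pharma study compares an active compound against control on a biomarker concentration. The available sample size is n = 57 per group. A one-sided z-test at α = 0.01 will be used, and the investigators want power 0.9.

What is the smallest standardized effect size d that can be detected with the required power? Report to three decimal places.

d ≈ 0.676

Need Φ(δ − 2.326) = 0.9, so δ = 2.326 + 1.282 = 3.608.
δ = d·√(n/2) ⇒ d = δ/√(n/2) = 3.608/√(57/2) = 0.6758.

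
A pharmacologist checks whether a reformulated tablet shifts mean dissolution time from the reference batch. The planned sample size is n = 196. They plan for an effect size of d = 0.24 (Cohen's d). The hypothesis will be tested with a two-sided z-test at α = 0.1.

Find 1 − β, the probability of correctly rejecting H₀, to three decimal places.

Noncentrality parameter: δ = d·√n = 0.24 × √196 = 3.3600
Critical value for a two-sided test at α = 0.1: z_{α/2} = 1.645.
Power = Φ(δ − 1.645) + Φ(−δ − 1.645) = Φ(1.715) + Φ(-5.005) = 0.9568 + 0.0000 = 0.9568.

Power ≈ 0.957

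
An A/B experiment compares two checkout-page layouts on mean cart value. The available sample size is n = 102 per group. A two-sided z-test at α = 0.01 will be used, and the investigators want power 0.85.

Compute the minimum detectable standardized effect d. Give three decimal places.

d ≈ 0.506

Need Φ(δ − 2.576) = 0.85, so δ = 2.576 + 1.036 = 3.612.
(Lower-tail contribution to power is negligible for δ > 0.)
δ = d·√(n/2) ⇒ d = δ/√(n/2) = 3.612/√(102/2) = 0.5058.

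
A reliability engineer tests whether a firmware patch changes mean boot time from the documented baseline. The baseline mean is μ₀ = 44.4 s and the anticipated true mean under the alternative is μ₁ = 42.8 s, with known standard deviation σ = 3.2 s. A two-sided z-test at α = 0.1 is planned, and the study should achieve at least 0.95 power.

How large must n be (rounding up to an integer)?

n = 44

Standardized effect: d = |μ₁ − μ₀| / σ = |42.8 − 44.4| / 3.2 = 0.5000
For power 0.95 need Φ(δ − z_{0.05}) = 0.95, so δ = z_{0.05} + z_{0.05} = 1.645 + 1.645 = 3.290.
(Ignoring the negligible lower-tail rejection probability gives the usual closed-form inversion.)
δ = d·√n ⇒ n = (δ/d)² = (3.290 / 0.5000)² = 43.29.
Rounding up, n = 44.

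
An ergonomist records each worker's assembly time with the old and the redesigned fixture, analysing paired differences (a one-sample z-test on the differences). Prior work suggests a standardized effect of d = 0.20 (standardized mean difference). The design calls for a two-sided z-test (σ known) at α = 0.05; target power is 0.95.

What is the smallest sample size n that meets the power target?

Set Φ(δ − 1.960) = 0.95; then δ − 1.960 = Φ⁻¹(0.95) = 1.645, giving δ = 3.605.
(For δ > 0 the lower-tail rejection region contributes negligibly to power, so the one-term inversion is standard.)
δ = d·√n ⇒ n = (δ/d)² = (3.605 / 0.20)² = 324.87.
Round up to the next whole unit.

n = 325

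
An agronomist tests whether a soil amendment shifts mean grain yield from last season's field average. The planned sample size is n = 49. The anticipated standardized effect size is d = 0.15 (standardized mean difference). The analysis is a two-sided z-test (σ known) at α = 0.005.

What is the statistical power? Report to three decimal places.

Power ≈ 0.040

Noncentrality parameter: δ = d·√n = 0.15 × √49 = 1.0500
Two-sided α = 0.005 → critical value z_{0.0025} = 2.807.
Power = Φ(δ − 2.807) + Φ(−δ − 2.807) = Φ(-1.757) + Φ(-3.857) = 0.0395 + 0.0001 = 0.0395.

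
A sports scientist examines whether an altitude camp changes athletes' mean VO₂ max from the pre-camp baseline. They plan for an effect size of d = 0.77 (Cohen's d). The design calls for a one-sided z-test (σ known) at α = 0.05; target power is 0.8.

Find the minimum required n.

n = 11

For power 0.8 need Φ(δ − z_{0.05}) = 0.8, so δ = z_{0.05} + z_{0.20} = 1.645 + 0.842 = 2.486.
δ = d·√n ⇒ n = (δ/d)² = (2.486 / 0.77)² = 10.43.
Round up to the next whole unit.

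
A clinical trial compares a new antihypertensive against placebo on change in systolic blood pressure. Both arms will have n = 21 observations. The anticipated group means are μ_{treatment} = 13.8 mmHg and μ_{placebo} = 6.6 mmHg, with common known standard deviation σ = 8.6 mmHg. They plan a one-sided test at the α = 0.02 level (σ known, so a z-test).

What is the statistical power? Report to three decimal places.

Power ≈ 0.745

Standardized effect: d = |μ_{treatment} − μ_{placebo}| / σ = |13.8 − 6.6| / 8.6 = 0.8372
Noncentrality parameter: δ = d·√(n/2) = 0.8372 × √(21/2) = 2.7129
Critical value for a one-sided test at α = 0.02: z_α = 2.054.
Power = P(Z > 2.054 − δ) = Φ(0.659) = 0.7451.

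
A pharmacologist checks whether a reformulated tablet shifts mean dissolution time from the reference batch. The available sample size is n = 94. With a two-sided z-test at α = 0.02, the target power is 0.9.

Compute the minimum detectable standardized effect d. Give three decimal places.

d ≈ 0.372

Required noncentrality: δ = z_{0.01} + z_{0.10} = 2.326 + 1.282 = 3.608.
(Lower-tail contribution to power is negligible for δ > 0.)
δ = d·√n ⇒ d = δ/√n = 3.608/√94 = 0.3721.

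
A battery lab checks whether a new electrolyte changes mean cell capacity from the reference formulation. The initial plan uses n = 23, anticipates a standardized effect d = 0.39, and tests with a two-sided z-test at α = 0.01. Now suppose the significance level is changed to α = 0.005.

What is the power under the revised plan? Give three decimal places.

δ = d·√n = 0.39 × √23 = 1.8704 (unchanged). New critical value: z_{0.0025} = 2.807.
Revised power = Φ(δ − 2.807) + Φ(−δ − 2.807) = Φ(-0.937) + Φ(-4.677) = 0.1745 + 0.0000 = 0.1745.

Power ≈ 0.174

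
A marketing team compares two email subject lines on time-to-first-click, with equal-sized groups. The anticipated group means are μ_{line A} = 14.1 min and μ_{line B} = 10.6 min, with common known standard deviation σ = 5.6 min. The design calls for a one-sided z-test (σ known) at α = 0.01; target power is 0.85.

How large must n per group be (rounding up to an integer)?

Standardized effect: d = |μ_{line A} − μ_{line B}| / σ = |14.1 − 10.6| / 5.6 = 0.6250
For power 0.85 need Φ(δ − z_{0.01}) = 0.85, so δ = z_{0.01} + z_{0.15} = 2.326 + 1.036 = 3.363.
δ = d·√(n/2) ⇒ n = 2(δ/d)² = 2 × (3.363 / 0.6250)² = 57.90.
Round up to the next whole unit.

n = 58 per group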